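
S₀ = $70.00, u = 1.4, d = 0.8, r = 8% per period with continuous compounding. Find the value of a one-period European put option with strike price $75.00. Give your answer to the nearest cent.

$9.26

Risk-neutral probability p = (e^0.08 − 0.8)/(1.4 − 0.8) = 0.2833/0.6000 = 0.4721
Terminal stock prices: S_u = 98, S_d = 56
Terminal payoffs (K − S): max(-23, 0) = 0, max(19, 0) = 19
Node 0 (S = 70): V_0 = e^(−0.08)·[0.4721·0.0000 + 0.5279·19.0000] = 9.2582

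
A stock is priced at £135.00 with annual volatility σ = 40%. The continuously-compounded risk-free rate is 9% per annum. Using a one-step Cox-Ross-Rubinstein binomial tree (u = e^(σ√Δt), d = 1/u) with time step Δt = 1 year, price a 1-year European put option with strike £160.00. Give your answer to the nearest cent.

£30.75

CRR parameters: u = e^(σ√Δt) = e^(0.4·√1) = 1.4918, d = 1/u = 0.6703
Per-period rate: rΔt = 0.09·1 = 0.09, so R = e^0.09 = 1.0942
Risk-neutral probability p = (e^0.09 − 0.6703)/(1.4918 − 0.6703) = 0.4239/0.8215 = 0.5159
Terminal stock prices: S_u = 201.4, S_d = 90.49
Terminal payoffs (K − S): max(-41.4, 0) = 0, max(69.51, 0) = 69.51
Node 0 (S = 135): V_0 = e^(−0.09)·[0.5159·0.0000 + 0.4841·69.5068] = 30.7491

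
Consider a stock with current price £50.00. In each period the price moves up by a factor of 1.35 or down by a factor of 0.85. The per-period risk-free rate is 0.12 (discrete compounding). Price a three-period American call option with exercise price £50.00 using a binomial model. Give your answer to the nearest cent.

£16.05

Risk-neutral probability p = (1 + 0.12 − 0.85)/(1.35 − 0.85) = 0.2700/0.5000 = 0.5400
Terminal stock prices: S_uuu = 123, S_uud = 77.46, S_udd = 48.77, S_ddd = 30.71
Terminal payoffs (S − K): max(73.02, 0) = 73.02, max(27.46, 0) = 27.46, max(-1.231, 0) = 0, max(-19.29, 0) = 0
Node uu (S = 91.13): continuation = 1/1.12·[0.5400·73.0188 + 0.4600·27.4563] = 46.4821; exercise value = 41.1250 ≤ continuation, so V_uu = 46.4821
Node ud (S = 57.38): continuation = 1/1.12·[0.5400·27.4563 + 0.4600·0.0000] = 13.2378; exercise value = 7.3750 ≤ continuation, so V_ud = 13.2378
Node dd (S = 36.12): continuation = 1/1.12·[0.5400·0.0000 + 0.4600·0.0000] = 0.0000; exercise value = 0.0000 ≤ continuation, so V_dd = 0.0000
Node u (S = 67.5): continuation = 1/1.12·[0.5400·46.4821 + 0.4600·13.2378] = 27.8480; exercise value = 17.5000 ≤ continuation, so V_u = 27.8480
Node d (S = 42.5): continuation = 1/1.12·[0.5400·13.2378 + 0.4600·0.0000] = 6.3825; exercise value = 0.0000 ≤ continuation, so V_d = 6.3825
Node 0 (S = 50): continuation = 1/1.12·[0.5400·27.8480 + 0.4600·6.3825] = 16.0481; exercise value = 0.0000 ≤ continuation, so V_0 = 16.0481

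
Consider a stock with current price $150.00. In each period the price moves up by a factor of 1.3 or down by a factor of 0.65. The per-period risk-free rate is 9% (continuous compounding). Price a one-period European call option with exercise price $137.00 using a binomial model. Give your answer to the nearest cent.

Risk-neutral probability p = (e^0.09 − 0.65)/(1.3 − 0.65) = 0.4442/0.6500 = 0.6833
Terminal stock prices: S_u = 195, S_d = 97.5
Terminal payoffs (S − K): max(58, 0) = 58, max(-39.5, 0) = 0
Node 0 (S = 150): V_0 = e^(−0.09)·[0.6833·58.0000 + 0.3167·0.0000] = 36.2228

$36.22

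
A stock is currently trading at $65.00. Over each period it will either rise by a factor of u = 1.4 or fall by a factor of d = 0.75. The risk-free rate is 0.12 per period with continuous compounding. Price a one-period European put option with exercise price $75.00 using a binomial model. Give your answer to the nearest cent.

$9.76

Risk-neutral probability p = (e^0.12 − 0.75)/(1.4 − 0.75) = 0.3775/0.6500 = 0.5808
Terminal stock prices: S_u = 91, S_d = 48.75
Terminal payoffs (K − S): max(-16, 0) = 0, max(26.25, 0) = 26.25
Node 0 (S = 65): V_0 = e^(−0.12)·[0.5808·0.0000 + 0.4192·26.2500] = 9.7605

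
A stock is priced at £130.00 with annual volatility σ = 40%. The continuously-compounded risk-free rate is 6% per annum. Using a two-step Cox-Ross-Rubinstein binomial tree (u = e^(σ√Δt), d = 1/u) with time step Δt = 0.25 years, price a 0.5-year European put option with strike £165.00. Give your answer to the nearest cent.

£36.80

CRR parameters: u = e^(σ√Δt) = e^(0.4·√0.25) = 1.2214, d = 1/u = 0.8187
Per-period rate: rΔt = 0.06·0.25 = 0.015, so R = e^0.015 = 1.0151
Risk-neutral probability p = (e^0.015 − 0.8187)/(1.2214 − 0.8187) = 0.1964/0.4027 = 0.4877
Terminal stock prices: S_uu = 193.9, S_ud = 130, S_dd = 87.14
Terminal payoffs (K − S): max(-28.94, 0) = 0, max(35, 0) = 35, max(77.86, 0) = 77.86
Node u (S = 158.8): V_u = e^(−0.015)·[0.4877·0.0000 + 0.5123·35.0000] = 17.6636
Node d (S = 106.4): V_d = e^(−0.015)·[0.4877·35.0000 + 0.5123·77.8584] = 56.1085
Node 0 (S = 130): V_0 = e^(−0.015)·[0.4877·17.6636 + 0.5123·56.1085] = 36.8028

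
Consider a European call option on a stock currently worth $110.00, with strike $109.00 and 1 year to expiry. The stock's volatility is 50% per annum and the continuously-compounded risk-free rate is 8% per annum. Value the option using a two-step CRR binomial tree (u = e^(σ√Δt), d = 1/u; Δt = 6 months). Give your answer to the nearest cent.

$23.63

CRR parameters: u = e^(σ√Δt) = e^(0.5·√0.5) = 1.4241, d = 1/u = 0.7022
Per-period rate: rΔt = 0.08·0.5 = 0.04, so R = e^0.04 = 1.0408
Risk-neutral probability p = (e^0.04 − 0.7022)/(1.4241 − 0.7022) = 0.3386/0.7219 = 0.4691
Terminal stock prices: S_uu = 223.1, S_ud = 110, S_dd = 54.24
Terminal payoffs (S − K): max(114.1, 0) = 114.1, max(1, 0) = 1, max(-54.76, 0) = 0
Node u (S = 156.7): V_u = e^(−0.04)·[0.4691·114.0926 + 0.5309·1.0000] = 51.9270
Node d (S = 77.24): V_d = e^(−0.04)·[0.4691·1.0000 + 0.5309·0.0000] = 0.4507
Node 0 (S = 110): V_0 = e^(−0.04)·[0.4691·51.9270 + 0.5309·0.4507] = 23.6313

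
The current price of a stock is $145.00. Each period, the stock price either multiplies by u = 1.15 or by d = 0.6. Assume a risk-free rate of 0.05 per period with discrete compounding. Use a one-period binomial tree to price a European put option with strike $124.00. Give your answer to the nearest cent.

$6.41

Risk-neutral probability p = (1 + 0.05 − 0.6)/(1.15 − 0.6) = 0.4500/0.5500 = 0.8182
Terminal stock prices: S_u = 166.8, S_d = 87
Terminal payoffs (K − S): max(-42.75, 0) = 0, max(37, 0) = 37
Node 0 (S = 145): V_0 = 1/1.05·[0.8182·0.0000 + 0.1818·37.0000] = 6.4069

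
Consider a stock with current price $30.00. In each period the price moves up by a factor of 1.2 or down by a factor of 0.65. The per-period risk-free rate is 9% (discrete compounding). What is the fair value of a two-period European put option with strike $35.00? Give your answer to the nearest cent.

Risk-neutral probability p = (1 + 0.09 − 0.65)/(1.2 − 0.65) = 0.4400/0.5500 = 0.8000
Terminal stock prices: S_uu = 43.2, S_ud = 23.4, S_dd = 12.68
Terminal payoffs (K − S): max(-8.2, 0) = 0, max(11.6, 0) = 11.6, max(22.32, 0) = 22.32
Node u (S = 36): V_u = 1/1.09·[0.8000·0.0000 + 0.2000·11.6000] = 2.1284
Node d (S = 19.5): V_d = 1/1.09·[0.8000·11.6000 + 0.2000·22.3250] = 12.6101
Node 0 (S = 30): V_0 = 1/1.09·[0.8000·2.1284 + 0.2000·12.6101] = 3.8759

$3.88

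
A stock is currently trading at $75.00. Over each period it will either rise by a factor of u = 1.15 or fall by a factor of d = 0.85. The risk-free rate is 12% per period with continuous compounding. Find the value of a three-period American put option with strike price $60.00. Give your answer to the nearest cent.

Risk-neutral probability p = (e^0.12 − 0.85)/(1.15 − 0.85) = 0.2775/0.3000 = 0.9250
Terminal stock prices: S_uuu = 114.1, S_uud = 84.31, S_udd = 62.32, S_ddd = 46.06
Terminal payoffs (K − S): max(-54.07, 0) = 0, max(-24.31, 0) = 0, max(-2.316, 0) = 0, max(13.94, 0) = 13.94
Node uu (S = 99.19): continuation = e^(−0.12)·[0.9250·0.0000 + 0.0750·0.0000] = 0.0000; exercise value = 0.0000 ≤ continuation, so V_uu = 0.0000
Node ud (S = 73.31): continuation = e^(−0.12)·[0.9250·0.0000 + 0.0750·0.0000] = 0.0000; exercise value = 0.0000 ≤ continuation, so V_ud = 0.0000
Node dd (S = 54.19): continuation = e^(−0.12)·[0.9250·0.0000 + 0.0750·13.9406] = 0.9274; exercise value = 5.8125 > continuation, so V_dd = 5.8125 (exercise)
Node u (S = 86.25): continuation = e^(−0.12)·[0.9250·0.0000 + 0.0750·0.0000] = 0.0000; exercise value = 0.0000 ≤ continuation, so V_u = 0.0000
Node d (S = 63.75): continuation = e^(−0.12)·[0.9250·0.0000 + 0.0750·5.8125] = 0.3867; exercise value = 0.0000 ≤ continuation, so V_d = 0.3867
Node 0 (S = 75): continuation = e^(−0.12)·[0.9250·0.0000 + 0.0750·0.3867] = 0.0257; exercise value = 0.0000 ≤ continuation, so V_0 = 0.0257

$0.03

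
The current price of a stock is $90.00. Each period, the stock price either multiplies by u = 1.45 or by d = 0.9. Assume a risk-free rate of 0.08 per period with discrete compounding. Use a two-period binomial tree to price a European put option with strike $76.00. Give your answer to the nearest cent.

$1.20

Risk-neutral probability p = (1 + 0.08 − 0.9)/(1.45 − 0.9) = 0.1800/0.5500 = 0.3273
Terminal stock prices: S_uu = 189.2, S_ud = 117.5, S_dd = 72.9
Terminal payoffs (K − S): max(-113.2, 0) = 0, max(-41.45, 0) = 0, max(3.1, 0) = 3.1
Node u (S = 130.5): V_u = 1/1.08·[0.3273·0.0000 + 0.6727·0.0000] = 0.0000
Node d (S = 81): V_d = 1/1.08·[0.3273·0.0000 + 0.6727·3.1000] = 1.9310
Node 0 (S = 90): V_0 = 1/1.08·[0.3273·0.0000 + 0.6727·1.9310] = 1.2028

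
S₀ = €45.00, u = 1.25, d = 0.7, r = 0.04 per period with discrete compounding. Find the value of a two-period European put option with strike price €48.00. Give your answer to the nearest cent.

€7.26

Risk-neutral probability p = (1 + 0.04 − 0.7)/(1.25 − 0.7) = 0.3400/0.5500 = 0.6182
Terminal stock prices: S_uu = 70.31, S_ud = 39.38, S_dd = 22.05
Terminal payoffs (K − S): max(-22.31, 0) = 0, max(8.625, 0) = 8.625, max(25.95, 0) = 25.95
Node u (S = 56.25): V_u = 1/1.04·[0.6182·0.0000 + 0.3818·8.6250] = 3.1665
Node d (S = 31.5): V_d = 1/1.04·[0.6182·8.6250 + 0.3818·25.9500] = 14.6538
Node 0 (S = 45): V_0 = 1/1.04·[0.6182·3.1665 + 0.3818·14.6538] = 7.2621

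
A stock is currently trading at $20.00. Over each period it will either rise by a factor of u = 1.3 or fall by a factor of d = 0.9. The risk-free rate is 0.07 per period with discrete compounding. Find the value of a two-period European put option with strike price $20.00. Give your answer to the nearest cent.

Risk-neutral probability p = (1 + 0.07 − 0.9)/(1.3 − 0.9) = 0.1700/0.4000 = 0.4250
Terminal stock prices: S_uu = 33.8, S_ud = 23.4, S_dd = 16.2
Terminal payoffs (K − S): max(-13.8, 0) = 0, max(-3.4, 0) = 0, max(3.8, 0) = 3.8
Node u (S = 26): V_u = 1/1.07·[0.4250·0.0000 + 0.5750·0.0000] = 0.0000
Node d (S = 18): V_d = 1/1.07·[0.4250·0.0000 + 0.5750·3.8000] = 2.0421
Node 0 (S = 20): V_0 = 1/1.07·[0.4250·0.0000 + 0.5750·2.0421] = 1.0974

$1.10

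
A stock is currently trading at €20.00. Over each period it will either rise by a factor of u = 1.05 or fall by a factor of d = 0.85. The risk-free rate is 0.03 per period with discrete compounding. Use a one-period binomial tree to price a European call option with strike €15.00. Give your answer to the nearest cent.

€5.44

Risk-neutral probability p = (1 + 0.03 − 0.85)/(1.05 − 0.85) = 0.1800/0.2000 = 0.9000
Terminal stock prices: S_u = 21, S_d = 17
Terminal payoffs (S − K): max(6, 0) = 6, max(2, 0) = 2
Node 0 (S = 20): V_0 = 1/1.03·[0.9000·6.0000 + 0.1000·2.0000] = 5.4369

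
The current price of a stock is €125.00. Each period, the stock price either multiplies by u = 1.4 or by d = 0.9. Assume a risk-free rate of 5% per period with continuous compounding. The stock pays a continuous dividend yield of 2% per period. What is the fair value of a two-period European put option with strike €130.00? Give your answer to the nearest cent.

Per-period risk-free factor R = e^0.05 = 1.0513; dividend-adjusted growth = e^(0.05−0.02) = 1.0305.
Risk-neutral probability p = (1.0305 − 0.9)/(1.4 − 0.9) = 0.1305/0.5000 = 0.2609
Terminal stock prices: S_uu = 245, S_ud = 157.5, S_dd = 101.2
Terminal payoffs (K − S): max(-115, 0) = 0, max(-27.5, 0) = 0, max(28.75, 0) = 28.75
Node u (S = 175): V_u = e^(−0.05)·[0.2609·0.0000 + 0.7391·0.0000] = 0.0000
Node d (S = 112.5): V_d = e^(−0.05)·[0.2609·0.0000 + 0.7391·28.7500] = 20.2125
Node 0 (S = 125): V_0 = e^(−0.05)·[0.2609·0.0000 + 0.7391·20.2125] = 14.2103

€14.21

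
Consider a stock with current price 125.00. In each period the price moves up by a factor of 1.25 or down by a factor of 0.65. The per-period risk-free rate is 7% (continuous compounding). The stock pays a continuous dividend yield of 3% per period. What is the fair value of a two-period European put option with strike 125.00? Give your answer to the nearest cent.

16.88

Per-period risk-free factor R = e^0.07 = 1.0725; dividend-adjusted growth = e^(0.07−0.03) = 1.0408.
Risk-neutral probability p = (1.0408 − 0.65)/(1.25 − 0.65) = 0.3908/0.6000 = 0.6514
Terminal stock prices: S_uu = 195.3, S_ud = 101.6, S_dd = 52.81
Terminal payoffs (K − S): max(-70.31, 0) = 0, max(23.44, 0) = 23.44, max(72.19, 0) = 72.19
Node u (S = 156.2): V_u = e^(−0.07)·[0.6514·0.0000 + 0.3486·23.4375] = 7.6190
Node d (S = 81.25): V_d = e^(−0.07)·[0.6514·23.4375 + 0.3486·72.1875] = 37.7005
Node 0 (S = 125): V_0 = e^(−0.07)·[0.6514·7.6190 + 0.3486·37.7005] = 16.8828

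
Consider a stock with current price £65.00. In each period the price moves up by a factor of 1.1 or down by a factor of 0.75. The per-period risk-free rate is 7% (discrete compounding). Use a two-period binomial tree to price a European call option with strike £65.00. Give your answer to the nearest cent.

£9.97

Risk-neutral probability p = (1 + 0.07 − 0.75)/(1.1 − 0.75) = 0.3200/0.3500 = 0.9143
Terminal stock prices: S_uu = 78.65, S_ud = 53.62, S_dd = 36.56
Terminal payoffs (S − K): max(13.65, 0) = 13.65, max(-11.38, 0) = 0, max(-28.44, 0) = 0
Node u (S = 71.5): V_u = 1/1.07·[0.9143·13.6500 + 0.0857·0.0000] = 11.6636
Node d (S = 48.75): V_d = 1/1.07·[0.9143·0.0000 + 0.0857·0.0000] = 0.0000
Node 0 (S = 65): V_0 = 1/1.07·[0.9143·11.6636 + 0.0857·0.0000] = 9.9662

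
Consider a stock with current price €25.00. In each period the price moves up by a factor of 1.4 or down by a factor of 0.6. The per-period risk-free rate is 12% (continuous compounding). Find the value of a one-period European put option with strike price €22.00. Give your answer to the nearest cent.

€2.11

Risk-neutral probability p = (e^0.12 − 0.6)/(1.4 − 0.6) = 0.5275/0.8000 = 0.6594
Terminal stock prices: S_u = 35, S_d = 15
Terminal payoffs (K − S): max(-13, 0) = 0, max(7, 0) = 7
Node 0 (S = 25): V_0 = e^(−0.12)·[0.6594·0.0000 + 0.3406·7.0000] = 2.1148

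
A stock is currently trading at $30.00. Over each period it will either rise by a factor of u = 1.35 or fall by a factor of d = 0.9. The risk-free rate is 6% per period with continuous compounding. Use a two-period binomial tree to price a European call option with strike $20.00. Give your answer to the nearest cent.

Risk-neutral probability p = (e^0.06 − 0.9)/(1.35 − 0.9) = 0.1618/0.4500 = 0.3596
Terminal stock prices: S_uu = 54.68, S_ud = 36.45, S_dd = 24.3
Terminal payoffs (S − K): max(34.68, 0) = 34.68, max(16.45, 0) = 16.45, max(4.3, 0) = 4.3
Node u (S = 40.5): V_u = e^(−0.06)·[0.3596·34.6750 + 0.6404·16.4500] = 21.6647
Node d (S = 27): V_d = e^(−0.06)·[0.3596·16.4500 + 0.6404·4.3000] = 8.1647
Node 0 (S = 30): V_0 = e^(−0.06)·[0.3596·21.6647 + 0.6404·8.1647] = 12.2616

$12.26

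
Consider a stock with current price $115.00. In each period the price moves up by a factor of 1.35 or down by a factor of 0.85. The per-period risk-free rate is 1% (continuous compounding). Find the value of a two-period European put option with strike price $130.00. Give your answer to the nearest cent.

$21.26

Risk-neutral probability p = (e^0.01 − 0.85)/(1.35 − 0.85) = 0.1601/0.5000 = 0.3201
Terminal stock prices: S_uu = 209.6, S_ud = 132, S_dd = 83.09
Terminal payoffs (K − S): max(-79.59, 0) = 0, max(-1.963, 0) = 0, max(46.91, 0) = 46.91
Node u (S = 155.2): V_u = e^(−0.01)·[0.3201·0.0000 + 0.6799·0.0000] = 0.0000
Node d (S = 97.75): V_d = e^(−0.01)·[0.3201·0.0000 + 0.6799·46.9125] = 31.5784
Node 0 (S = 115): V_0 = e^(−0.01)·[0.3201·0.0000 + 0.6799·31.5784] = 21.2565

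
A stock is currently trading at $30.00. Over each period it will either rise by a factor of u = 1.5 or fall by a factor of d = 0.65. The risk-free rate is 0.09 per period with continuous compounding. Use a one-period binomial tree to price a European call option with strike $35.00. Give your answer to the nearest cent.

Risk-neutral probability p = (e^0.09 − 0.65)/(1.5 − 0.65) = 0.4442/0.8500 = 0.5226
Terminal stock prices: S_u = 45, S_d = 19.5
Terminal payoffs (S − K): max(10, 0) = 10, max(-15.5, 0) = 0
Node 0 (S = 30): V_0 = e^(−0.09)·[0.5226·10.0000 + 0.4774·0.0000] = 4.7758

$4.78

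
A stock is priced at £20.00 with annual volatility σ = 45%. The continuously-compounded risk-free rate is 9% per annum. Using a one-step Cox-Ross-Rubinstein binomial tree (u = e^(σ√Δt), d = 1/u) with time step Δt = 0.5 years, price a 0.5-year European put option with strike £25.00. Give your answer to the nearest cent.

£5.07

CRR parameters: u = e^(σ√Δt) = e^(0.45·√0.5) = 1.3746, d = 1/u = 0.7275
Per-period rate: rΔt = 0.09·0.5 = 0.045, so R = e^0.045 = 1.0460
Risk-neutral probability p = (e^0.045 − 0.7275)/(1.3746 − 0.7275) = 0.3186/0.6472 = 0.4922
Terminal stock prices: S_u = 27.49, S_d = 14.55
Terminal payoffs (K − S): max(-2.493, 0) = 0, max(10.45, 0) = 10.45
Node 0 (S = 20): V_0 = e^(−0.045)·[0.4922·0.0000 + 0.5078·10.4508] = 5.0731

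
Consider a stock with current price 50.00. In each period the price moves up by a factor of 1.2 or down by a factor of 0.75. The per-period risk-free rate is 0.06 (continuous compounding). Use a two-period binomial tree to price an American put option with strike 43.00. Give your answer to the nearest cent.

1.59

Risk-neutral probability p = (e^0.06 − 0.75)/(1.2 − 0.75) = 0.3118/0.4500 = 0.6930
Terminal stock prices: S_uu = 72, S_ud = 45, S_dd = 28.12
Terminal payoffs (K − S): max(-29, 0) = 0, max(-2, 0) = 0, max(14.88, 0) = 14.88
Node u (S = 60): continuation = e^(−0.06)·[0.6930·0.0000 + 0.3070·0.0000] = 0.0000; exercise value = 0.0000 ≤ continuation, so V_u = 0.0000
Node d (S = 37.5): continuation = e^(−0.06)·[0.6930·0.0000 + 0.3070·14.8750] = 4.3011; exercise value = 5.5000 > continuation, so V_d = 5.5000 (exercise)
Node 0 (S = 50): continuation = e^(−0.06)·[0.6930·0.0000 + 0.3070·5.5000] = 1.5903; exercise value = 0.0000 ≤ continuation, so V_0 = 1.5903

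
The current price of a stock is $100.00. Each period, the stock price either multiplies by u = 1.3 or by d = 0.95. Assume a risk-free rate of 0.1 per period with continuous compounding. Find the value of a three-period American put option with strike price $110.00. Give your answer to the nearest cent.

Risk-neutral probability p = (e^0.1 − 0.95)/(1.3 − 0.95) = 0.1552/0.3500 = 0.4433
Terminal stock prices: S_uuu = 219.7, S_uud = 160.6, S_udd = 117.3, S_ddd = 85.74
Terminal payoffs (K − S): max(-109.7, 0) = 0, max(-50.55, 0) = 0, max(-7.325, 0) = 0, max(24.26, 0) = 24.26
Node uu (S = 169): continuation = e^(−0.1)·[0.4433·0.0000 + 0.5567·0.0000] = 0.0000; exercise value = 0.0000 ≤ continuation, so V_uu = 0.0000
Node ud (S = 123.5): continuation = e^(−0.1)·[0.4433·0.0000 + 0.5567·0.0000] = 0.0000; exercise value = 0.0000 ≤ continuation, so V_ud = 0.0000
Node dd (S = 90.25): continuation = e^(−0.1)·[0.4433·0.0000 + 0.5567·24.2625] = 12.2206; exercise value = 19.7500 > continuation, so V_dd = 19.7500 (exercise)
Node u (S = 130): continuation = e^(−0.1)·[0.4433·0.0000 + 0.5567·0.0000] = 0.0000; exercise value = 0.0000 ≤ continuation, so V_u = 0.0000
Node d (S = 95): continuation = e^(−0.1)·[0.4433·0.0000 + 0.5567·19.7500] = 9.9477; exercise value = 15.0000 > continuation, so V_d = 15.0000 (exercise)
Node 0 (S = 100): continuation = e^(−0.1)·[0.4433·0.0000 + 0.5567·15.0000] = 7.5552; exercise value = 10.0000 > continuation, so V_0 = 10.0000 (exercise)

$10.00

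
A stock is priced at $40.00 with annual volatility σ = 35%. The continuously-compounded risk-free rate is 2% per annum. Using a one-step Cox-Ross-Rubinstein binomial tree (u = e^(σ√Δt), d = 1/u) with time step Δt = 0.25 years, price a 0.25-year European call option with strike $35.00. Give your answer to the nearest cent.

$5.92

CRR parameters: u = e^(σ√Δt) = e^(0.35·√0.25) = 1.1912, d = 1/u = 0.8395
Per-period rate: rΔt = 0.02·0.25 = 0.005, so R = e^0.005 = 1.0050
Risk-neutral probability p = (e^0.005 − 0.8395)/(1.1912 − 0.8395) = 0.1656/0.3518 = 0.4706
Terminal stock prices: S_u = 47.65, S_d = 33.58
Terminal payoffs (S − K): max(12.65, 0) = 12.65, max(-1.422, 0) = 0
Node 0 (S = 40): V_0 = e^(−0.005)·[0.4706·12.6498 + 0.5294·0.0000] = 5.9235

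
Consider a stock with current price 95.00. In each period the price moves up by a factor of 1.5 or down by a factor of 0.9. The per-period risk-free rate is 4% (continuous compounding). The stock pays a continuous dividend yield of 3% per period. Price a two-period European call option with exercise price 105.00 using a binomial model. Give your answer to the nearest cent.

Per-period risk-free factor R = e^0.04 = 1.0408; dividend-adjusted growth = e^(0.04−0.03) = 1.0101.
Risk-neutral probability p = (1.0101 − 0.9)/(1.5 − 0.9) = 0.1101/0.6000 = 0.1834
Terminal stock prices: S_uu = 213.8, S_ud = 128.2, S_dd = 76.95
Terminal payoffs (S − K): max(108.8, 0) = 108.8, max(23.25, 0) = 23.25, max(-28.05, 0) = 0
Node u (S = 142.5): V_u = e^(−0.04)·[0.1834·108.7500 + 0.8166·23.2500] = 37.4056
Node d (S = 85.5): V_d = e^(−0.04)·[0.1834·23.2500 + 0.8166·0.0000] = 4.0972
Node 0 (S = 95): V_0 = e^(−0.04)·[0.1834·37.4056 + 0.8166·4.0972] = 9.8063

9.81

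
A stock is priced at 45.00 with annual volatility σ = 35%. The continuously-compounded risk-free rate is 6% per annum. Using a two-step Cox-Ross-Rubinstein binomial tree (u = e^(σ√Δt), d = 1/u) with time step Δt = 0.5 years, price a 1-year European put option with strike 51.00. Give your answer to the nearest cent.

8.39

CRR parameters: u = e^(σ√Δt) = e^(0.35·√0.5) = 1.2808, d = 1/u = 0.7808
Per-period rate: rΔt = 0.06·0.5 = 0.03, so R = e^0.03 = 1.0305
Risk-neutral probability p = (e^0.03 − 0.7808)/(1.2808 − 0.7808) = 0.2497/0.5000 = 0.4993
Terminal stock prices: S_uu = 73.82, S_ud = 45, S_dd = 27.43
Terminal payoffs (K − S): max(-22.82, 0) = 0, max(6, 0) = 6, max(23.57, 0) = 23.57
Node u (S = 57.64): V_u = e^(−0.03)·[0.4993·0.0000 + 0.5007·6.0000] = 2.9151
Node d (S = 35.13): V_d = e^(−0.03)·[0.4993·6.0000 + 0.5007·23.5686] = 14.3585
Node 0 (S = 45): V_0 = e^(−0.03)·[0.4993·2.9151 + 0.5007·14.3585] = 8.3888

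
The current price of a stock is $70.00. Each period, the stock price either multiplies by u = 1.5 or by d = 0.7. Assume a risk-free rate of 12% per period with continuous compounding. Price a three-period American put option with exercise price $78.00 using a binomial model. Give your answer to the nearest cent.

Risk-neutral probability p = (e^0.12 − 0.7)/(1.5 − 0.7) = 0.4275/0.8000 = 0.5344
Terminal stock prices: S_uuu = 236.2, S_uud = 110.2, S_udd = 51.45, S_ddd = 24.01
Terminal payoffs (K − S): max(-158.2, 0) = 0, max(-32.25, 0) = 0, max(26.55, 0) = 26.55, max(53.99, 0) = 53.99
Node uu (S = 157.5): continuation = e^(−0.12)·[0.5344·0.0000 + 0.4656·0.0000] = 0.0000; exercise value = 0.0000 ≤ continuation, so V_uu = 0.0000
Node ud (S = 73.5): continuation = e^(−0.12)·[0.5344·0.0000 + 0.4656·26.5500] = 10.9645; exercise value = 4.5000 ≤ continuation, so V_ud = 10.9645
Node dd (S = 34.3): continuation = e^(−0.12)·[0.5344·26.5500 + 0.4656·53.9900] = 34.8798; exercise value = 43.7000 > continuation, so V_dd = 43.7000 (exercise)
Node u (S = 105): continuation = e^(−0.12)·[0.5344·0.0000 + 0.4656·10.9645] = 4.5281; exercise value = 0.0000 ≤ continuation, so V_u = 4.5281
Node d (S = 49): continuation = e^(−0.12)·[0.5344·10.9645 + 0.4656·43.7000] = 23.2436; exercise value = 29.0000 > continuation, so V_d = 29.0000 (exercise)
Node 0 (S = 70): continuation = e^(−0.12)·[0.5344·4.5281 + 0.4656·29.0000] = 14.1224; exercise value = 8.0000 ≤ continuation, so V_0 = 14.1224

$14.12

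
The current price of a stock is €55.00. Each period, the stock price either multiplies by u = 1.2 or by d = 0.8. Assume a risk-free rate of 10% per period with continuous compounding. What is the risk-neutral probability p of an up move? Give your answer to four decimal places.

Risk-neutral probability p = (e^0.1 − 0.8)/(1.2 − 0.8) = 0.3052/0.4000 = 0.7629

p = 0.7629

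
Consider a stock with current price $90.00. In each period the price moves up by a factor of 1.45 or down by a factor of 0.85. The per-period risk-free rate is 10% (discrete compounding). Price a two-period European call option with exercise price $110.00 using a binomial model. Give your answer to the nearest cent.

Risk-neutral probability p = (1 + 0.1 − 0.85)/(1.45 − 0.85) = 0.2500/0.6000 = 0.4167
Terminal stock prices: S_uu = 189.2, S_ud = 110.9, S_dd = 65.02
Terminal payoffs (S − K): max(79.22, 0) = 79.22, max(0.925, 0) = 0.925, max(-44.98, 0) = 0
Node u (S = 130.5): V_u = 1/1.1·[0.4167·79.2250 + 0.5833·0.9250] = 30.5000
Node d (S = 76.5): V_d = 1/1.1·[0.4167·0.9250 + 0.5833·0.0000] = 0.3504
Node 0 (S = 90): V_0 = 1/1.1·[0.4167·30.5000 + 0.5833·0.3504] = 11.7388

$11.74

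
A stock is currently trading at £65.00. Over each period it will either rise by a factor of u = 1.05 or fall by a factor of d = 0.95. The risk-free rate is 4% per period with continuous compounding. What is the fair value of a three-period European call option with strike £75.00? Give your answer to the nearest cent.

Risk-neutral probability p = (e^0.04 − 0.95)/(1.05 − 0.95) = 0.0908/0.1000 = 0.9081
Terminal stock prices: S_uuu = 75.25, S_uud = 68.08, S_udd = 61.6, S_ddd = 55.73
Terminal payoffs (S − K): max(0.2456, 0) = 0.2456, max(-6.921, 0) = 0, max(-13.4, 0) = 0, max(-19.27, 0) = 0
Node uu (S = 71.66): V_uu = e^(−0.04)·[0.9081·0.2456 + 0.0919·0.0000] = 0.2143
Node ud (S = 64.84): V_ud = e^(−0.04)·[0.9081·0.0000 + 0.0919·0.0000] = 0.0000
Node dd (S = 58.66): V_dd = e^(−0.04)·[0.9081·0.0000 + 0.0919·0.0000] = 0.0000
Node u (S = 68.25): V_u = e^(−0.04)·[0.9081·0.2143 + 0.0919·0.0000] = 0.1870
Node d (S = 61.75): V_d = e^(−0.04)·[0.9081·0.0000 + 0.0919·0.0000] = 0.0000
Node 0 (S = 65): V_0 = e^(−0.04)·[0.9081·0.1870 + 0.0919·0.0000] = 0.1631

£0.16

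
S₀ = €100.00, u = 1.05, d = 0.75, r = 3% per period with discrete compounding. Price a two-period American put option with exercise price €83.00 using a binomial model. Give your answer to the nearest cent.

€0.77

Risk-neutral probability p = (1 + 0.03 − 0.75)/(1.05 − 0.75) = 0.2800/0.3000 = 0.9333
Terminal stock prices: S_uu = 110.2, S_ud = 78.75, S_dd = 56.25
Terminal payoffs (K − S): max(-27.25, 0) = 0, max(4.25, 0) = 4.25, max(26.75, 0) = 26.75
Node u (S = 105): continuation = 1/1.03·[0.9333·0.0000 + 0.0667·4.2500] = 0.2751; exercise value = 0.0000 ≤ continuation, so V_u = 0.2751
Node d (S = 75): continuation = 1/1.03·[0.9333·4.2500 + 0.0667·26.7500] = 5.5825; exercise value = 8.0000 > continuation, so V_d = 8.0000 (exercise)
Node 0 (S = 100): continuation = 1/1.03·[0.9333·0.2751 + 0.0667·8.0000] = 0.7671; exercise value = 0.0000 ≤ continuation, so V_0 = 0.7671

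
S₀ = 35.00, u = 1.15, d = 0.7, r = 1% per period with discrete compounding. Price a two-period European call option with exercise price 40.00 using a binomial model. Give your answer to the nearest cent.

2.93

Risk-neutral probability p = (1 + 0.01 − 0.7)/(1.15 − 0.7) = 0.3100/0.4500 = 0.6889
Terminal stock prices: S_uu = 46.29, S_ud = 28.17, S_dd = 17.15
Terminal payoffs (S − K): max(6.287, 0) = 6.287, max(-11.83, 0) = 0, max(-22.85, 0) = 0
Node u (S = 40.25): V_u = 1/1.01·[0.6889·6.2875 + 0.3111·0.0000] = 4.2885
Node d (S = 24.5): V_d = 1/1.01·[0.6889·0.0000 + 0.3111·0.0000] = 0.0000
Node 0 (S = 35): V_0 = 1/1.01·[0.6889·4.2885 + 0.3111·0.0000] = 2.9251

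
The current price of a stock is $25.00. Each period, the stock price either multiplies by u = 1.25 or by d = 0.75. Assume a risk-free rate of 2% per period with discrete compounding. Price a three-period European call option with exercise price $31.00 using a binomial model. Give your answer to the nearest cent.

$2.65

Risk-neutral probability p = (1 + 0.02 − 0.75)/(1.25 − 0.75) = 0.2700/0.5000 = 0.5400
Terminal stock prices: S_uuu = 48.83, S_uud = 29.3, S_udd = 17.58, S_ddd = 10.55
Terminal payoffs (S − K): max(17.83, 0) = 17.83, max(-1.703, 0) = 0, max(-13.42, 0) = 0, max(-20.45, 0) = 0
Node uu (S = 39.06): V_uu = 1/1.02·[0.5400·17.8281 + 0.4600·0.0000] = 9.4384
Node ud (S = 23.44): V_ud = 1/1.02·[0.5400·0.0000 + 0.4600·0.0000] = 0.0000
Node dd (S = 14.06): V_dd = 1/1.02·[0.5400·0.0000 + 0.4600·0.0000] = 0.0000
Node u (S = 31.25): V_u = 1/1.02·[0.5400·9.4384 + 0.4600·0.0000] = 4.9968
Node d (S = 18.75): V_d = 1/1.02·[0.5400·0.0000 + 0.4600·0.0000] = 0.0000
Node 0 (S = 25): V_0 = 1/1.02·[0.5400·4.9968 + 0.4600·0.0000] = 2.6454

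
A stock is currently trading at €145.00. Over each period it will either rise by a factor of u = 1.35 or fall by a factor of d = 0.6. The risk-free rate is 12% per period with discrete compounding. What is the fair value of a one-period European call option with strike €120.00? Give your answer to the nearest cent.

€46.89

Risk-neutral probability p = (1 + 0.12 − 0.6)/(1.35 − 0.6) = 0.5200/0.7500 = 0.6933
Terminal stock prices: S_u = 195.8, S_d = 87
Terminal payoffs (S − K): max(75.75, 0) = 75.75, max(-33, 0) = 0
Node 0 (S = 145): V_0 = 1/1.12·[0.6933·75.7500 + 0.3067·0.0000] = 46.8929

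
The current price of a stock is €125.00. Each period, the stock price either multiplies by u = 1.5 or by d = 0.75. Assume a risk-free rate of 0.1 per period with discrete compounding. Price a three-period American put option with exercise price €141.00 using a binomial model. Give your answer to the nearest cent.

€26.45

Risk-neutral probability p = (1 + 0.1 − 0.75)/(1.5 − 0.75) = 0.3500/0.7500 = 0.4667
Terminal stock prices: S_uuu = 421.9, S_uud = 210.9, S_udd = 105.5, S_ddd = 52.73
Terminal payoffs (K − S): max(-280.9, 0) = 0, max(-69.94, 0) = 0, max(35.53, 0) = 35.53, max(88.27, 0) = 88.27
Node uu (S = 281.2): continuation = 1/1.1·[0.4667·0.0000 + 0.5333·0.0000] = 0.0000; exercise value = 0.0000 ≤ continuation, so V_uu = 0.0000
Node ud (S = 140.6): continuation = 1/1.1·[0.4667·0.0000 + 0.5333·35.5312] = 17.2273; exercise value = 0.3750 ≤ continuation, so V_ud = 17.2273
Node dd (S = 70.31): continuation = 1/1.1·[0.4667·35.5312 + 0.5333·88.2656] = 57.8693; exercise value = 70.6875 > continuation, so V_dd = 70.6875 (exercise)
Node u (S = 187.5): continuation = 1/1.1·[0.4667·0.0000 + 0.5333·17.2273] = 8.3526; exercise value = 0.0000 ≤ continuation, so V_u = 8.3526
Node d (S = 93.75): continuation = 1/1.1·[0.4667·17.2273 + 0.5333·70.6875] = 41.5813; exercise value = 47.2500 > continuation, so V_d = 47.2500 (exercise)
Node 0 (S = 125): continuation = 1/1.1·[0.4667·8.3526 + 0.5333·47.2500] = 26.4526; exercise value = 16.0000 ≤ continuation, so V_0 = 26.4526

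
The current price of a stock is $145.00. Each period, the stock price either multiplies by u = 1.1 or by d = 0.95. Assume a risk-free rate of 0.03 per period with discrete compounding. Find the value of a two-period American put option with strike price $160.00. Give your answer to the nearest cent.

$15.00

Risk-neutral probability p = (1 + 0.03 − 0.95)/(1.1 − 0.95) = 0.0800/0.1500 = 0.5333
Terminal stock prices: S_uu = 175.5, S_ud = 151.5, S_dd = 130.9
Terminal payoffs (K − S): max(-15.45, 0) = 0, max(8.475, 0) = 8.475, max(29.14, 0) = 29.14
Node u (S = 159.5): continuation = 1/1.03·[0.5333·0.0000 + 0.4667·8.4750] = 3.8398; exercise value = 0.5000 ≤ continuation, so V_u = 3.8398
Node d (S = 137.8): continuation = 1/1.03·[0.5333·8.4750 + 0.4667·29.1375] = 17.5898; exercise value = 22.2500 > continuation, so V_d = 22.2500 (exercise)
Node 0 (S = 145): continuation = 1/1.03·[0.5333·3.8398 + 0.4667·22.2500] = 12.0692; exercise value = 15.0000 > continuation, so V_0 = 15.0000 (exercise)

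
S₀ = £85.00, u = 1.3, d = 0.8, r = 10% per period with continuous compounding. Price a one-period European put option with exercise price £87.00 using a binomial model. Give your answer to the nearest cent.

Risk-neutral probability p = (e^0.1 − 0.8)/(1.3 − 0.8) = 0.3052/0.5000 = 0.6103
Terminal stock prices: S_u = 110.5, S_d = 68
Terminal payoffs (K − S): max(-23.5, 0) = 0, max(19, 0) = 19
Node 0 (S = 85): V_0 = e^(−0.1)·[0.6103·0.0000 + 0.3897·19.0000] = 6.6990

£6.70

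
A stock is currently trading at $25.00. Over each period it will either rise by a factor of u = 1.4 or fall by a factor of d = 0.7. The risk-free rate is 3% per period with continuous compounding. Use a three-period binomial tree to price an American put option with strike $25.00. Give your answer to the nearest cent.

Risk-neutral probability p = (e^0.03 − 0.7)/(1.4 − 0.7) = 0.3305/0.7000 = 0.4721
Terminal stock prices: S_uuu = 68.6, S_uud = 34.3, S_udd = 17.15, S_ddd = 8.575
Terminal payoffs (K − S): max(-43.6, 0) = 0, max(-9.3, 0) = 0, max(7.85, 0) = 7.85, max(16.43, 0) = 16.43
Node uu (S = 49): continuation = e^(−0.03)·[0.4721·0.0000 + 0.5279·0.0000] = 0.0000; exercise value = 0.0000 ≤ continuation, so V_uu = 0.0000
Node ud (S = 24.5): continuation = e^(−0.03)·[0.4721·0.0000 + 0.5279·7.8500] = 4.0217; exercise value = 0.5000 ≤ continuation, so V_ud = 4.0217
Node dd (S = 12.25): continuation = e^(−0.03)·[0.4721·7.8500 + 0.5279·16.4250] = 12.0111; exercise value = 12.7500 > continuation, so V_dd = 12.7500 (exercise)
Node u (S = 35): continuation = e^(−0.03)·[0.4721·0.0000 + 0.5279·4.0217] = 2.0604; exercise value = 0.0000 ≤ continuation, so V_u = 2.0604
Node d (S = 17.5): continuation = e^(−0.03)·[0.4721·4.0217 + 0.5279·12.7500] = 8.3745; exercise value = 7.5000 ≤ continuation, so V_d = 8.3745
Node 0 (S = 25): continuation = e^(−0.03)·[0.4721·2.0604 + 0.5279·8.3745] = 5.2344; exercise value = 0.0000 ≤ continuation, so V_0 = 5.2344

$5.23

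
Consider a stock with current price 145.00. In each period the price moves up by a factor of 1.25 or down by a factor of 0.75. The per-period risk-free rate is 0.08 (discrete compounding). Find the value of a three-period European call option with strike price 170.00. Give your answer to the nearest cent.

25.84

Risk-neutral probability p = (1 + 0.08 − 0.75)/(1.25 − 0.75) = 0.3300/0.5000 = 0.6600
Terminal stock prices: S_uuu = 283.2, S_uud = 169.9, S_udd = 102, S_ddd = 61.17
Terminal payoffs (S − K): max(113.2, 0) = 113.2, max(-0.07812, 0) = 0, max(-68.05, 0) = 0, max(-108.8, 0) = 0
Node uu (S = 226.6): V_uu = 1/1.08·[0.6600·113.2031 + 0.3400·0.0000] = 69.1797
Node ud (S = 135.9): V_ud = 1/1.08·[0.6600·0.0000 + 0.3400·0.0000] = 0.0000
Node dd (S = 81.56): V_dd = 1/1.08·[0.6600·0.0000 + 0.3400·0.0000] = 0.0000
Node u (S = 181.2): V_u = 1/1.08·[0.6600·69.1797 + 0.3400·0.0000] = 42.2765
Node d (S = 108.8): V_d = 1/1.08·[0.6600·0.0000 + 0.3400·0.0000] = 0.0000
Node 0 (S = 145): V_0 = 1/1.08·[0.6600·42.2765 + 0.3400·0.0000] = 25.8356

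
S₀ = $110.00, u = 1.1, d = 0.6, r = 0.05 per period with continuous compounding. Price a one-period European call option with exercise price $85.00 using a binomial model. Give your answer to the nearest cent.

Risk-neutral probability p = (e^0.05 − 0.6)/(1.1 − 0.6) = 0.4513/0.5000 = 0.9025
Terminal stock prices: S_u = 121, S_d = 66
Terminal payoffs (S − K): max(36, 0) = 36, max(-19, 0) = 0
Node 0 (S = 110): V_0 = e^(−0.05)·[0.9025·36.0000 + 0.0975·0.0000] = 30.9069

$30.91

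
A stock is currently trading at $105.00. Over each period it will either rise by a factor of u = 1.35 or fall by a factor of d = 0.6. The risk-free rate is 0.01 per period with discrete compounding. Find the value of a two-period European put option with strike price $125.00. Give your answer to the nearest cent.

Risk-neutral probability p = (1 + 0.01 − 0.6)/(1.35 − 0.6) = 0.4100/0.7500 = 0.5467
Terminal stock prices: S_uu = 191.4, S_ud = 85.05, S_dd = 37.8
Terminal payoffs (K − S): max(-66.36, 0) = 0, max(39.95, 0) = 39.95, max(87.2, 0) = 87.2
Node u (S = 141.8): V_u = 1/1.01·[0.5467·0.0000 + 0.4533·39.9500] = 17.9314
Node d (S = 63): V_d = 1/1.01·[0.5467·39.9500 + 0.4533·87.2000] = 60.7624
Node 0 (S = 105): V_0 = 1/1.01·[0.5467·17.9314 + 0.4533·60.7624] = 36.9783

$36.98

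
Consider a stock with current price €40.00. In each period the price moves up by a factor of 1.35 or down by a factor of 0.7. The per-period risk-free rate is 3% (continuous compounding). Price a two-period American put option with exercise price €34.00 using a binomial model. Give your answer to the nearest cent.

Risk-neutral probability p = (e^0.03 − 0.7)/(1.35 − 0.7) = 0.3305/0.6500 = 0.5084
Terminal stock prices: S_uu = 72.9, S_ud = 37.8, S_dd = 19.6
Terminal payoffs (K − S): max(-38.9, 0) = 0, max(-3.8, 0) = 0, max(14.4, 0) = 14.4
Node u (S = 54): continuation = e^(−0.03)·[0.5084·0.0000 + 0.4916·0.0000] = 0.0000; exercise value = 0.0000 ≤ continuation, so V_u = 0.0000
Node d (S = 28): continuation = e^(−0.03)·[0.5084·0.0000 + 0.4916·14.4000] = 6.8699; exercise value = 6.0000 ≤ continuation, so V_d = 6.8699
Node 0 (S = 40): continuation = e^(−0.03)·[0.5084·0.0000 + 0.4916·6.8699] = 3.2775; exercise value = 0.0000 ≤ continuation, so V_0 = 3.2775

€3.28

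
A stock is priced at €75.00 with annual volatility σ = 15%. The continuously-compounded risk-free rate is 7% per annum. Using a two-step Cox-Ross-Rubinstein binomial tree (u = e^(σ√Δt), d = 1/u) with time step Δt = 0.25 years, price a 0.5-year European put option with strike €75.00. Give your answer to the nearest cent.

€1.62

CRR parameters: u = e^(σ√Δt) = e^(0.15·√0.25) = 1.0779, d = 1/u = 0.9277
Per-period rate: rΔt = 0.07·0.25 = 0.0175, so R = e^0.0175 = 1.0177
Risk-neutral probability p = (e^0.0175 − 0.9277)/(1.0779 − 0.9277) = 0.0899/0.1501 = 0.5988
Terminal stock prices: S_uu = 87.14, S_ud = 75, S_dd = 64.55
Terminal payoffs (K − S): max(-12.14, 0) = 0, max(0, 0) = 0, max(10.45, 0) = 10.45
Node u (S = 80.84): V_u = e^(−0.0175)·[0.5988·0.0000 + 0.4012·0.0000] = 0.0000
Node d (S = 69.58): V_d = e^(−0.0175)·[0.5988·0.0000 + 0.4012·10.4469] = 4.1182
Node 0 (S = 75): V_0 = e^(−0.0175)·[0.5988·0.0000 + 0.4012·4.1182] = 1.6234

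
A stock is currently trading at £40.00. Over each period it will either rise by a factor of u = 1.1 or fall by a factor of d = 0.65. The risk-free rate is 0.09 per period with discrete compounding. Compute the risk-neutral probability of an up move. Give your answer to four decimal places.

p = 0.9778

Risk-neutral probability p = (1 + 0.09 − 0.65)/(1.1 − 0.65) = 0.4400/0.4500 = 0.9778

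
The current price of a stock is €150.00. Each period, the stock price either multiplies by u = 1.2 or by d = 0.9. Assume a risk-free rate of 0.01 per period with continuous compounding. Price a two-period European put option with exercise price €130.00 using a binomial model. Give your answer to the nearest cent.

€3.34

Risk-neutral probability p = (e^0.01 − 0.9)/(1.2 − 0.9) = 0.1101/0.3000 = 0.3668
Terminal stock prices: S_uu = 216, S_ud = 162, S_dd = 121.5
Terminal payoffs (K − S): max(-86, 0) = 0, max(-32, 0) = 0, max(8.5, 0) = 8.5
Node u (S = 180): V_u = e^(−0.01)·[0.3668·0.0000 + 0.6332·0.0000] = 0.0000
Node d (S = 135): V_d = e^(−0.01)·[0.3668·0.0000 + 0.6332·8.5000] = 5.3284
Node 0 (S = 150): V_0 = e^(−0.01)·[0.3668·0.0000 + 0.6332·5.3284] = 3.3402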